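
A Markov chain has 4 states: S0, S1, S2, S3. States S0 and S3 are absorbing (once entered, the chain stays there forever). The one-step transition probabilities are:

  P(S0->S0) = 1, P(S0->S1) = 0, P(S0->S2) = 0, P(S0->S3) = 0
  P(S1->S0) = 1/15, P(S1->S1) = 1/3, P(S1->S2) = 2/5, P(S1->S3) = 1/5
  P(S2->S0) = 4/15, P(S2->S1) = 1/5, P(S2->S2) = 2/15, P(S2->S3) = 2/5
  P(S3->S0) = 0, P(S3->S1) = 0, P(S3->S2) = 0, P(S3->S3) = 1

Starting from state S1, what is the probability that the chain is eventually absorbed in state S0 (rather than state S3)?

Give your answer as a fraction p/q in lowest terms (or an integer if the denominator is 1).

Let a_i = P(absorbed in S0 | start in state i).
Boundary conditions: a_S0 = 1, a_S3 = 0.
For each transient state i, a_i = sum_j P(i->j) * a_j:
  a_S1 = 1/15*a_S0 + 1/3*a_S1 + 2/5*a_S2 + 1/5*a_S3
  a_S2 = 4/15*a_S0 + 1/5*a_S1 + 2/15*a_S2 + 2/5*a_S3

Substituting a_S0 = 1 and a_S3 = 0, rearrange to (I - Q) a = r where r[i] = P(i -> S0):
  [2/3, -2/5] . (a_S1, a_S2) = 1/15
  [-1/5, 13/15] . (a_S1, a_S2) = 4/15

Solving yields:
  a_S1 = 37/112
  a_S2 = 43/112

Starting state is S1, so the absorption probability is a_S1 = 37/112.

Answer: 37/112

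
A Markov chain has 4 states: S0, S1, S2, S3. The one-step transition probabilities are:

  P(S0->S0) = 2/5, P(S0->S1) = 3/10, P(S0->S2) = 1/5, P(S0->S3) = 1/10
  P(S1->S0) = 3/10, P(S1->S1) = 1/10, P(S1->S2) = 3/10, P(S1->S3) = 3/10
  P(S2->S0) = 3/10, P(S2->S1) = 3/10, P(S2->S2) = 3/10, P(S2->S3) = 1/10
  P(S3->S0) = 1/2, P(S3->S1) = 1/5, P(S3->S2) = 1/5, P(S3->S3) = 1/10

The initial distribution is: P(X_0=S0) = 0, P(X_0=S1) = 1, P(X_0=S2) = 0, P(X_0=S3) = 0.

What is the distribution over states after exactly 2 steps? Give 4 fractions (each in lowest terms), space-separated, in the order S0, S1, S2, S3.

Propagating the distribution step by step (d_{t+1} = d_t * P):
d_0 = (S0=0, S1=1, S2=0, S3=0)
  d_1[S0] = 0*2/5 + 1*3/10 + 0*3/10 + 0*1/2 = 3/10
  d_1[S1] = 0*3/10 + 1*1/10 + 0*3/10 + 0*1/5 = 1/10
  d_1[S2] = 0*1/5 + 1*3/10 + 0*3/10 + 0*1/5 = 3/10
  d_1[S3] = 0*1/10 + 1*3/10 + 0*1/10 + 0*1/10 = 3/10
d_1 = (S0=3/10, S1=1/10, S2=3/10, S3=3/10)
  d_2[S0] = 3/10*2/5 + 1/10*3/10 + 3/10*3/10 + 3/10*1/2 = 39/100
  d_2[S1] = 3/10*3/10 + 1/10*1/10 + 3/10*3/10 + 3/10*1/5 = 1/4
  d_2[S2] = 3/10*1/5 + 1/10*3/10 + 3/10*3/10 + 3/10*1/5 = 6/25
  d_2[S3] = 3/10*1/10 + 1/10*3/10 + 3/10*1/10 + 3/10*1/10 = 3/25
d_2 = (S0=39/100, S1=1/4, S2=6/25, S3=3/25)

Answer: 39/100 1/4 6/25 3/25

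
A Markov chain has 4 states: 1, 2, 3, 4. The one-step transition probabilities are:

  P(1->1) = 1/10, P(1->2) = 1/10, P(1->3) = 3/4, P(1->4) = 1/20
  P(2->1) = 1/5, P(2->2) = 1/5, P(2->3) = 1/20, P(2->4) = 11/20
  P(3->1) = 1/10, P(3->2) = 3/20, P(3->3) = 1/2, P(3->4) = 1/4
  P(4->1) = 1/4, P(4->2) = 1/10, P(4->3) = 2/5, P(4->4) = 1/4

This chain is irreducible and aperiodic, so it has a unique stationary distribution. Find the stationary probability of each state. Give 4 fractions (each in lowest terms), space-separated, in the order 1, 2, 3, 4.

The stationary distribution satisfies pi = pi * P, i.e.:
  pi_1 = 1/10*pi_1 + 1/5*pi_2 + 1/10*pi_3 + 1/4*pi_4
  pi_2 = 1/10*pi_1 + 1/5*pi_2 + 3/20*pi_3 + 1/10*pi_4
  pi_3 = 3/4*pi_1 + 1/20*pi_2 + 1/2*pi_3 + 2/5*pi_4
  pi_4 = 1/20*pi_1 + 11/20*pi_2 + 1/4*pi_3 + 1/4*pi_4
with normalization: pi_1 + pi_2 + pi_3 + pi_4 = 1.

Using the first 3 balance equations plus normalization, the linear system A*pi = b is:
  [-9/10, 1/5, 1/10, 1/4] . pi = 0
  [1/10, -4/5, 3/20, 1/10] . pi = 0
  [3/4, 1/20, -1/2, 2/5] . pi = 0
  [1, 1, 1, 1] . pi = 1

Solving yields:
  pi_1 = 407/2666
  pi_2 = 363/2666
  pi_3 = 601/1333
  pi_4 = 347/1333

Verification (pi * P):
  407/2666*1/10 + 363/2666*1/5 + 601/1333*1/10 + 347/1333*1/4 = 407/2666 = pi_1  (ok)
  407/2666*1/10 + 363/2666*1/5 + 601/1333*3/20 + 347/1333*1/10 = 363/2666 = pi_2  (ok)
  407/2666*3/4 + 363/2666*1/20 + 601/1333*1/2 + 347/1333*2/5 = 601/1333 = pi_3  (ok)
  407/2666*1/20 + 363/2666*11/20 + 601/1333*1/4 + 347/1333*1/4 = 347/1333 = pi_4  (ok)

Answer: 407/2666 363/2666 601/1333 347/1333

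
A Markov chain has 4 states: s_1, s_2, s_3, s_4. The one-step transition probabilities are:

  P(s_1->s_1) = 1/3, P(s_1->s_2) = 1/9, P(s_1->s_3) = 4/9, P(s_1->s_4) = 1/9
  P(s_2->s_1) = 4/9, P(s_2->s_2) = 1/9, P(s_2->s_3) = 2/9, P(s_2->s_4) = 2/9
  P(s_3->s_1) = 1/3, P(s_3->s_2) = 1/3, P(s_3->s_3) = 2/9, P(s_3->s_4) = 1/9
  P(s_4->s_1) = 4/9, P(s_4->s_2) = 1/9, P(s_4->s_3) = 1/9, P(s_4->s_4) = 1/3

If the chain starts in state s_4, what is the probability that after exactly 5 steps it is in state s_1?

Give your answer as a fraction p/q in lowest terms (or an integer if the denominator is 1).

Computing P^5 by repeated multiplication:
P^1 =
  s_1: [1/3, 1/9, 4/9, 1/9]
  s_2: [4/9, 1/9, 2/9, 2/9]
  s_3: [1/3, 1/3, 2/9, 1/9]
  s_4: [4/9, 1/9, 1/9, 1/3]
P^2 =
  s_1: [29/81, 17/81, 23/81, 4/27]
  s_2: [10/27, 13/81, 8/27, 14/81]
  s_3: [31/81, 13/81, 23/81, 14/81]
  s_4: [31/81, 11/81, 23/81, 16/81]
P^3 =
  s_1: [272/729, 127/729, 208/729, 122/729]
  s_2: [10/27, 43/243, 208/729, 122/729]
  s_3: [10/27, 127/729, 70/243, 122/729]
  s_4: [10/27, 127/729, 208/729, 124/729]
P^4 =
  s_1: [812/2187, 1145/6561, 1880/6561, 1100/6561]
  s_2: [2438/6561, 1145/6561, 1876/6561, 1102/6561]
  s_3: [812/2187, 383/2187, 1876/6561, 1100/6561]
  s_4: [2438/6561, 1145/6561, 1874/6561, 368/2187]
P^5 =
  s_1: [21928/59049, 10321/59049, 16894/59049, 3302/19683]
  s_2: [7310/19683, 10313/59049, 5632/19683, 9910/59049]
  s_3: [21932/59049, 10313/59049, 16894/59049, 9910/59049]
  s_4: [21932/59049, 10309/59049, 16894/59049, 9914/59049]

(P^5)[s_4 -> s_1] = 21932/59049

Answer: 21932/59049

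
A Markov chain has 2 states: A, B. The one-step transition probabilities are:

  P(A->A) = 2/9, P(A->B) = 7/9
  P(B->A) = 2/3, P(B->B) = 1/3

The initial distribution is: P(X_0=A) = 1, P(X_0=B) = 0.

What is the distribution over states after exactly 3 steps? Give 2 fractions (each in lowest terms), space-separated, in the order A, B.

Answer: 302/729 427/729

Derivation:
Propagating the distribution step by step (d_{t+1} = d_t * P):
d_0 = (A=1, B=0)
  d_1[A] = 1*2/9 + 0*2/3 = 2/9
  d_1[B] = 1*7/9 + 0*1/3 = 7/9
d_1 = (A=2/9, B=7/9)
  d_2[A] = 2/9*2/9 + 7/9*2/3 = 46/81
  d_2[B] = 2/9*7/9 + 7/9*1/3 = 35/81
d_2 = (A=46/81, B=35/81)
  d_3[A] = 46/81*2/9 + 35/81*2/3 = 302/729
  d_3[B] = 46/81*7/9 + 35/81*1/3 = 427/729
d_3 = (A=302/729, B=427/729)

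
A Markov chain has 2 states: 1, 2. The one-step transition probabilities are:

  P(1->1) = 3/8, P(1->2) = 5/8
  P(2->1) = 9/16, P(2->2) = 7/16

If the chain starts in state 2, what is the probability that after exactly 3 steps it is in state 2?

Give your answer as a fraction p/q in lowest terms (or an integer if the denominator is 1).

Computing P^3 by repeated multiplication:
P^1 =
  1: [3/8, 5/8]
  2: [9/16, 7/16]
P^2 =
  1: [63/128, 65/128]
  2: [117/256, 139/256]
P^3 =
  1: [963/2048, 1085/2048]
  2: [1953/4096, 2143/4096]

(P^3)[2 -> 2] = 2143/4096

Answer: 2143/4096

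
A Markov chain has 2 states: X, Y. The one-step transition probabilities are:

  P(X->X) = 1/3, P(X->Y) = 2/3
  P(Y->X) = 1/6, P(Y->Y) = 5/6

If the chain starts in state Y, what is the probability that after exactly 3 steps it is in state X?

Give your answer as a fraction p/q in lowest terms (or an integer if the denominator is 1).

Answer: 43/216

Derivation:
Computing P^3 by repeated multiplication:
P^1 =
  X: [1/3, 2/3]
  Y: [1/6, 5/6]
P^2 =
  X: [2/9, 7/9]
  Y: [7/36, 29/36]
P^3 =
  X: [11/54, 43/54]
  Y: [43/216, 173/216]

(P^3)[Y -> X] = 43/216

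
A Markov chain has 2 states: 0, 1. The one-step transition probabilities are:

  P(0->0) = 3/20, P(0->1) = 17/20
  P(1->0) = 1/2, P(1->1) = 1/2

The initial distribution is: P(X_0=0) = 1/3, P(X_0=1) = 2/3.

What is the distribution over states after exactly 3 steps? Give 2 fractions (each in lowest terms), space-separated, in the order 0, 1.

Answer: 8927/24000 15073/24000

Derivation:
Propagating the distribution step by step (d_{t+1} = d_t * P):
d_0 = (0=1/3, 1=2/3)
  d_1[0] = 1/3*3/20 + 2/3*1/2 = 23/60
  d_1[1] = 1/3*17/20 + 2/3*1/2 = 37/60
d_1 = (0=23/60, 1=37/60)
  d_2[0] = 23/60*3/20 + 37/60*1/2 = 439/1200
  d_2[1] = 23/60*17/20 + 37/60*1/2 = 761/1200
d_2 = (0=439/1200, 1=761/1200)
  d_3[0] = 439/1200*3/20 + 761/1200*1/2 = 8927/24000
  d_3[1] = 439/1200*17/20 + 761/1200*1/2 = 15073/24000
d_3 = (0=8927/24000, 1=15073/24000)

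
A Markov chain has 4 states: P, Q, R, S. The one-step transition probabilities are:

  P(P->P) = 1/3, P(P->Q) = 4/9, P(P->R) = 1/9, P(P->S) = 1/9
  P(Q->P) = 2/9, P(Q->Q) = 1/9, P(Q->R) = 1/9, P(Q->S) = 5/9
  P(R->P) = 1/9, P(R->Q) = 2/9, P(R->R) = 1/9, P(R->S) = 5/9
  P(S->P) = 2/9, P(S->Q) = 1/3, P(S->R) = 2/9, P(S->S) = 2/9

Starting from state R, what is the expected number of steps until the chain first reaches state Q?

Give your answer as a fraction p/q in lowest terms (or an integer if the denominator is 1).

Answer: 792/241

Derivation:
Let h_i = expected steps to first reach Q from state i.
Boundary: h_Q = 0.
First-step equations for the other states:
  h_P = 1 + 1/3*h_P + 4/9*h_Q + 1/9*h_R + 1/9*h_S
  h_R = 1 + 1/9*h_P + 2/9*h_Q + 1/9*h_R + 5/9*h_S
  h_S = 1 + 2/9*h_P + 1/3*h_Q + 2/9*h_R + 2/9*h_S

Substituting h_Q = 0 and rearranging gives the linear system (I - Q) h = 1:
  [2/3, -1/9, -1/9] . (h_P, h_R, h_S) = 1
  [-1/9, 8/9, -5/9] . (h_P, h_R, h_S) = 1
  [-2/9, -2/9, 7/9] . (h_P, h_R, h_S) = 1

Solving yields:
  h_P = 612/241
  h_R = 792/241
  h_S = 711/241

Starting state is R, so the expected hitting time is h_R = 792/241.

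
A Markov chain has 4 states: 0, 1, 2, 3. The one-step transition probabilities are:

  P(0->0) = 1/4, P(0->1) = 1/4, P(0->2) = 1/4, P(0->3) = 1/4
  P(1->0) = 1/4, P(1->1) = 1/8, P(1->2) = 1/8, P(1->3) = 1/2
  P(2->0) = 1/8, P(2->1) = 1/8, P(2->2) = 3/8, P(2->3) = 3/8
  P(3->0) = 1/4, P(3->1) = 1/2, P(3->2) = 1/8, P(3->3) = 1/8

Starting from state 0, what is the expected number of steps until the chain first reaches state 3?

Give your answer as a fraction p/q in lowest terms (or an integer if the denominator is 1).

Let h_i = expected steps to first reach 3 from state i.
Boundary: h_3 = 0.
First-step equations for the other states:
  h_0 = 1 + 1/4*h_0 + 1/4*h_1 + 1/4*h_2 + 1/4*h_3
  h_1 = 1 + 1/4*h_0 + 1/8*h_1 + 1/8*h_2 + 1/2*h_3
  h_2 = 1 + 1/8*h_0 + 1/8*h_1 + 3/8*h_2 + 3/8*h_3

Substituting h_3 = 0 and rearranging gives the linear system (I - Q) h = 1:
  [3/4, -1/4, -1/4] . (h_0, h_1, h_2) = 1
  [-1/4, 7/8, -1/8] . (h_0, h_1, h_2) = 1
  [-1/8, -1/8, 5/8] . (h_0, h_1, h_2) = 1

Solving yields:
  h_0 = 124/41
  h_1 = 98/41
  h_2 = 110/41

Starting state is 0, so the expected hitting time is h_0 = 124/41.

Answer: 124/41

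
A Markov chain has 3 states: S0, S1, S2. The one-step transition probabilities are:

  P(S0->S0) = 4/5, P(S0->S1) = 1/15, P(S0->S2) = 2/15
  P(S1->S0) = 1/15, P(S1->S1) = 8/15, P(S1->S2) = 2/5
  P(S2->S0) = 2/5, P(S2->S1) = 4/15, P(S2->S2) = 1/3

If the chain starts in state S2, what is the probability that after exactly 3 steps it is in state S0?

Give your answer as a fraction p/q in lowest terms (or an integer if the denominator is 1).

Computing P^3 by repeated multiplication:
P^1 =
  S0: [4/5, 1/15, 2/15]
  S1: [1/15, 8/15, 2/5]
  S2: [2/5, 4/15, 1/3]
P^2 =
  S0: [157/225, 28/225, 8/45]
  S1: [56/225, 89/225, 16/45]
  S2: [106/225, 58/225, 61/225]
P^3 =
  S0: [2152/3375, 541/3375, 682/3375]
  S1: [1241/3375, 1088/3375, 1046/3375]
  S2: [1696/3375, 814/3375, 173/675]

(P^3)[S2 -> S0] = 1696/3375

Answer: 1696/3375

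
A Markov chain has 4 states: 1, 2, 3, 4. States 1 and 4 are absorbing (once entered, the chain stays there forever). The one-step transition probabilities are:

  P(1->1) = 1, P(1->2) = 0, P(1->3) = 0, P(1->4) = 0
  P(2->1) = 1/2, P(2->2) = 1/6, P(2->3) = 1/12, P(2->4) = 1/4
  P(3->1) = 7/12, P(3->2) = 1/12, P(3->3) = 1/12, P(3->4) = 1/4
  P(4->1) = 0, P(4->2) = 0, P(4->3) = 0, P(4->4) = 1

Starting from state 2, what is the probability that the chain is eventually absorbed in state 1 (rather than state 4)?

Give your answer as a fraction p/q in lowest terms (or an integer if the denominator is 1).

Let a_i = P(absorbed in 1 | start in state i).
Boundary conditions: a_1 = 1, a_4 = 0.
For each transient state i, a_i = sum_j P(i->j) * a_j:
  a_2 = 1/2*a_1 + 1/6*a_2 + 1/12*a_3 + 1/4*a_4
  a_3 = 7/12*a_1 + 1/12*a_2 + 1/12*a_3 + 1/4*a_4

Substituting a_1 = 1 and a_4 = 0, rearrange to (I - Q) a = r where r[i] = P(i -> 1):
  [5/6, -1/12] . (a_2, a_3) = 1/2
  [-1/12, 11/12] . (a_2, a_3) = 7/12

Solving yields:
  a_2 = 73/109
  a_3 = 76/109

Starting state is 2, so the absorption probability is a_2 = 73/109.

Answer: 73/109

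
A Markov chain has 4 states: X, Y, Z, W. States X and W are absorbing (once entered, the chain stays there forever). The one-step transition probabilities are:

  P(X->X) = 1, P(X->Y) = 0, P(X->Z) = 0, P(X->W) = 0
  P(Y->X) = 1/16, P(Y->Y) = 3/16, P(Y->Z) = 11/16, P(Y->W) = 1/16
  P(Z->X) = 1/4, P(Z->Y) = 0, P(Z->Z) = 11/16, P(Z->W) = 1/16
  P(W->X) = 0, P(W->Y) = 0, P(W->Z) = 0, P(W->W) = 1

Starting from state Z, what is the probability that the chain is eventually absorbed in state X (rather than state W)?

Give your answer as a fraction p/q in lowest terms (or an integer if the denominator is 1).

Answer: 4/5

Derivation:
Let a_i = P(absorbed in X | start in state i).
Boundary conditions: a_X = 1, a_W = 0.
For each transient state i, a_i = sum_j P(i->j) * a_j:
  a_Y = 1/16*a_X + 3/16*a_Y + 11/16*a_Z + 1/16*a_W
  a_Z = 1/4*a_X + 0*a_Y + 11/16*a_Z + 1/16*a_W

Substituting a_X = 1 and a_W = 0, rearrange to (I - Q) a = r where r[i] = P(i -> X):
  [13/16, -11/16] . (a_Y, a_Z) = 1/16
  [0, 5/16] . (a_Y, a_Z) = 1/4

Solving yields:
  a_Y = 49/65
  a_Z = 4/5

Starting state is Z, so the absorption probability is a_Z = 4/5.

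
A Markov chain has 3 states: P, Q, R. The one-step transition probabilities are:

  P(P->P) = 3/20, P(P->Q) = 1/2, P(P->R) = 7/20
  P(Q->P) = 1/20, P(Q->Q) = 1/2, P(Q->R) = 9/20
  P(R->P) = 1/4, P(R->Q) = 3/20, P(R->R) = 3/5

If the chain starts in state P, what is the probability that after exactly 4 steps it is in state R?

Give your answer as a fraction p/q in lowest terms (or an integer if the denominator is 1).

Computing P^4 by repeated multiplication:
P^1 =
  P: [3/20, 1/2, 7/20]
  Q: [1/20, 1/2, 9/20]
  R: [1/4, 3/20, 3/5]
P^2 =
  P: [27/200, 151/400, 39/80]
  Q: [29/200, 137/400, 41/80]
  R: [39/200, 29/100, 103/200]
P^3 =
  P: [161/1000, 527/1600, 4077/8000]
  Q: [167/1000, 513/1600, 4099/8000]
  R: [69/400, 1279/4000, 2031/4000]
P^4 =
  P: [6721/40000, 51461/160000, 16331/32000]
  Q: [6767/40000, 51307/160000, 653/1280]
  R: [211/1250, 25783/80000, 40713/80000]

(P^4)[P -> R] = 16331/32000

Answer: 16331/32000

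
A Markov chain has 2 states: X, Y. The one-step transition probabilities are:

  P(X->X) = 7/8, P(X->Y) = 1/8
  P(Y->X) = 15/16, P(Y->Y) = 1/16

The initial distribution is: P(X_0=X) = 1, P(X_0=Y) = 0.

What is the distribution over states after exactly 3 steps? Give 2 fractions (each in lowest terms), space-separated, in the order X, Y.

Answer: 1807/2048 241/2048

Derivation:
Propagating the distribution step by step (d_{t+1} = d_t * P):
d_0 = (X=1, Y=0)
  d_1[X] = 1*7/8 + 0*15/16 = 7/8
  d_1[Y] = 1*1/8 + 0*1/16 = 1/8
d_1 = (X=7/8, Y=1/8)
  d_2[X] = 7/8*7/8 + 1/8*15/16 = 113/128
  d_2[Y] = 7/8*1/8 + 1/8*1/16 = 15/128
d_2 = (X=113/128, Y=15/128)
  d_3[X] = 113/128*7/8 + 15/128*15/16 = 1807/2048
  d_3[Y] = 113/128*1/8 + 15/128*1/16 = 241/2048
d_3 = (X=1807/2048, Y=241/2048)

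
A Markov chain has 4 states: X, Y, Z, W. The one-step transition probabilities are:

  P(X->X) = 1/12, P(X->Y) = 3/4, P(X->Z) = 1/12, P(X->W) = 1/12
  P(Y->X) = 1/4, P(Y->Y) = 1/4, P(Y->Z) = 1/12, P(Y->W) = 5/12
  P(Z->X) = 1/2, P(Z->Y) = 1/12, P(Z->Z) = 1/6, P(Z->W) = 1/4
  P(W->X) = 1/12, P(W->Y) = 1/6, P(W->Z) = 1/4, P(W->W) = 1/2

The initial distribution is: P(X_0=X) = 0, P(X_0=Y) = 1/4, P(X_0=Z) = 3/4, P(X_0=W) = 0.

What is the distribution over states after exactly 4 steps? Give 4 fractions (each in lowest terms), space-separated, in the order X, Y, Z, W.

Answer: 15719/82944 12577/41472 12863/82944 1217/3456

Derivation:
Propagating the distribution step by step (d_{t+1} = d_t * P):
d_0 = (X=0, Y=1/4, Z=3/4, W=0)
  d_1[X] = 0*1/12 + 1/4*1/4 + 3/4*1/2 + 0*1/12 = 7/16
  d_1[Y] = 0*3/4 + 1/4*1/4 + 3/4*1/12 + 0*1/6 = 1/8
  d_1[Z] = 0*1/12 + 1/4*1/12 + 3/4*1/6 + 0*1/4 = 7/48
  d_1[W] = 0*1/12 + 1/4*5/12 + 3/4*1/4 + 0*1/2 = 7/24
d_1 = (X=7/16, Y=1/8, Z=7/48, W=7/24)
  d_2[X] = 7/16*1/12 + 1/8*1/4 + 7/48*1/2 + 7/24*1/12 = 95/576
  d_2[Y] = 7/16*3/4 + 1/8*1/4 + 7/48*1/12 + 7/24*1/6 = 121/288
  d_2[Z] = 7/16*1/12 + 1/8*1/12 + 7/48*1/6 + 7/24*1/4 = 83/576
  d_2[W] = 7/16*1/12 + 1/8*5/12 + 7/48*1/4 + 7/24*1/2 = 13/48
d_2 = (X=95/576, Y=121/288, Z=83/576, W=13/48)
  d_3[X] = 95/576*1/12 + 121/288*1/4 + 83/576*1/2 + 13/48*1/12 = 1475/6912
  d_3[Y] = 95/576*3/4 + 121/288*1/4 + 83/576*1/12 + 13/48*1/6 = 247/864
  d_3[Z] = 95/576*1/12 + 121/288*1/12 + 83/576*1/6 + 13/48*1/4 = 971/6912
  d_3[W] = 95/576*1/12 + 121/288*5/12 + 83/576*1/4 + 13/48*1/2 = 415/1152
d_3 = (X=1475/6912, Y=247/864, Z=971/6912, W=415/1152)
  d_4[X] = 1475/6912*1/12 + 247/864*1/4 + 971/6912*1/2 + 415/1152*1/12 = 15719/82944
  d_4[Y] = 1475/6912*3/4 + 247/864*1/4 + 971/6912*1/12 + 415/1152*1/6 = 12577/41472
  d_4[Z] = 1475/6912*1/12 + 247/864*1/12 + 971/6912*1/6 + 415/1152*1/4 = 12863/82944
  d_4[W] = 1475/6912*1/12 + 247/864*5/12 + 971/6912*1/4 + 415/1152*1/2 = 1217/3456
d_4 = (X=15719/82944, Y=12577/41472, Z=12863/82944, W=1217/3456)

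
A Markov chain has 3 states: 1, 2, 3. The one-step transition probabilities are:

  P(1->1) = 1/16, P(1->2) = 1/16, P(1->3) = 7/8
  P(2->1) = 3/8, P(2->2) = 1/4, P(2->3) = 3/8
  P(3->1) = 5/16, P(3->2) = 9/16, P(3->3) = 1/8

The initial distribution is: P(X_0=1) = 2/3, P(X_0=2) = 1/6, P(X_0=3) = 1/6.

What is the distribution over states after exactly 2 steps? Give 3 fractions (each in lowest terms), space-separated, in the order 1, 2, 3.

Answer: 437/1536 659/1536 55/192

Derivation:
Propagating the distribution step by step (d_{t+1} = d_t * P):
d_0 = (1=2/3, 2=1/6, 3=1/6)
  d_1[1] = 2/3*1/16 + 1/6*3/8 + 1/6*5/16 = 5/32
  d_1[2] = 2/3*1/16 + 1/6*1/4 + 1/6*9/16 = 17/96
  d_1[3] = 2/3*7/8 + 1/6*3/8 + 1/6*1/8 = 2/3
d_1 = (1=5/32, 2=17/96, 3=2/3)
  d_2[1] = 5/32*1/16 + 17/96*3/8 + 2/3*5/16 = 437/1536
  d_2[2] = 5/32*1/16 + 17/96*1/4 + 2/3*9/16 = 659/1536
  d_2[3] = 5/32*7/8 + 17/96*3/8 + 2/3*1/8 = 55/192
d_2 = (1=437/1536, 2=659/1536, 3=55/192)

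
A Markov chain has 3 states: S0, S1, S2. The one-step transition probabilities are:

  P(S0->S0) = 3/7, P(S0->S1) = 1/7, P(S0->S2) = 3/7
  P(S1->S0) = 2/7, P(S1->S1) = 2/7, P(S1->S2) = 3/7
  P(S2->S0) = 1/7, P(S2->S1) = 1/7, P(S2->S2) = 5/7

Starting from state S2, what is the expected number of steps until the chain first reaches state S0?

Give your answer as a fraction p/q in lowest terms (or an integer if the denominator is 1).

Answer: 6

Derivation:
Let h_i = expected steps to first reach S0 from state i.
Boundary: h_S0 = 0.
First-step equations for the other states:
  h_S1 = 1 + 2/7*h_S0 + 2/7*h_S1 + 3/7*h_S2
  h_S2 = 1 + 1/7*h_S0 + 1/7*h_S1 + 5/7*h_S2

Substituting h_S0 = 0 and rearranging gives the linear system (I - Q) h = 1:
  [5/7, -3/7] . (h_S1, h_S2) = 1
  [-1/7, 2/7] . (h_S1, h_S2) = 1

Solving yields:
  h_S1 = 5
  h_S2 = 6

Starting state is S2, so the expected hitting time is h_S2 = 6.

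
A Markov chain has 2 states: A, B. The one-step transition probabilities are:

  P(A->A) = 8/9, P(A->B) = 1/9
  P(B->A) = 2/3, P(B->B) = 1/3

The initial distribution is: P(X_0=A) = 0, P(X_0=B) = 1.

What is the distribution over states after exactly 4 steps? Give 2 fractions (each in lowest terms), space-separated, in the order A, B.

Answer: 1870/2187 317/2187

Derivation:
Propagating the distribution step by step (d_{t+1} = d_t * P):
d_0 = (A=0, B=1)
  d_1[A] = 0*8/9 + 1*2/3 = 2/3
  d_1[B] = 0*1/9 + 1*1/3 = 1/3
d_1 = (A=2/3, B=1/3)
  d_2[A] = 2/3*8/9 + 1/3*2/3 = 22/27
  d_2[B] = 2/3*1/9 + 1/3*1/3 = 5/27
d_2 = (A=22/27, B=5/27)
  d_3[A] = 22/27*8/9 + 5/27*2/3 = 206/243
  d_3[B] = 22/27*1/9 + 5/27*1/3 = 37/243
d_3 = (A=206/243, B=37/243)
  d_4[A] = 206/243*8/9 + 37/243*2/3 = 1870/2187
  d_4[B] = 206/243*1/9 + 37/243*1/3 = 317/2187
d_4 = (A=1870/2187, B=317/2187)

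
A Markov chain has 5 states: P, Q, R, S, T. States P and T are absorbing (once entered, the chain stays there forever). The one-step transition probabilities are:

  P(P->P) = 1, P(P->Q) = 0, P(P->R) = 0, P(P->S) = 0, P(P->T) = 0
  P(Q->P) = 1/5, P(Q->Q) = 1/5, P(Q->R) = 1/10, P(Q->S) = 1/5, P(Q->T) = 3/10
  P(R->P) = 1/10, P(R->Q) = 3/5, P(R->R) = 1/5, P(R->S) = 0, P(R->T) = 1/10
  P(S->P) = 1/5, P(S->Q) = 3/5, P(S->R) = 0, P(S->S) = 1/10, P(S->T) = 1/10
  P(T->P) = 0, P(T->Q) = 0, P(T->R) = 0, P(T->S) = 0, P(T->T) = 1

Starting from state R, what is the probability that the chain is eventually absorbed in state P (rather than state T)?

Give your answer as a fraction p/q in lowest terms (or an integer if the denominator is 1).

Let a_i = P(absorbed in P | start in state i).
Boundary conditions: a_P = 1, a_T = 0.
For each transient state i, a_i = sum_j P(i->j) * a_j:
  a_Q = 1/5*a_P + 1/5*a_Q + 1/10*a_R + 1/5*a_S + 3/10*a_T
  a_R = 1/10*a_P + 3/5*a_Q + 1/5*a_R + 0*a_S + 1/10*a_T
  a_S = 1/5*a_P + 3/5*a_Q + 0*a_R + 1/10*a_S + 1/10*a_T

Substituting a_P = 1 and a_T = 0, rearrange to (I - Q) a = r where r[i] = P(i -> P):
  [4/5, -1/10, -1/5] . (a_Q, a_R, a_S) = 1/5
  [-3/5, 4/5, 0] . (a_Q, a_R, a_S) = 1/10
  [-3/5, 0, 9/10] . (a_Q, a_R, a_S) = 1/5

Solving yields:
  a_Q = 185/426
  a_R = 32/71
  a_S = 109/213

Starting state is R, so the absorption probability is a_R = 32/71.

Answer: 32/71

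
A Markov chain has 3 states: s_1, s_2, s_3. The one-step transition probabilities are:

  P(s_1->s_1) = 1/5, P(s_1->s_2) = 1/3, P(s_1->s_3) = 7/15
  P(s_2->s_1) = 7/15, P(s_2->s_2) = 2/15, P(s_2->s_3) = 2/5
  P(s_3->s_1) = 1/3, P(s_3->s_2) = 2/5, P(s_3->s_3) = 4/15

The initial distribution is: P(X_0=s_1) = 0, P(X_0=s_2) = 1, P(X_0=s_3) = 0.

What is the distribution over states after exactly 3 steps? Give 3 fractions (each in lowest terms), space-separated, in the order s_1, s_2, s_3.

Answer: 229/675 197/675 83/225

Derivation:
Propagating the distribution step by step (d_{t+1} = d_t * P):
d_0 = (s_1=0, s_2=1, s_3=0)
  d_1[s_1] = 0*1/5 + 1*7/15 + 0*1/3 = 7/15
  d_1[s_2] = 0*1/3 + 1*2/15 + 0*2/5 = 2/15
  d_1[s_3] = 0*7/15 + 1*2/5 + 0*4/15 = 2/5
d_1 = (s_1=7/15, s_2=2/15, s_3=2/5)
  d_2[s_1] = 7/15*1/5 + 2/15*7/15 + 2/5*1/3 = 13/45
  d_2[s_2] = 7/15*1/3 + 2/15*2/15 + 2/5*2/5 = 1/3
  d_2[s_3] = 7/15*7/15 + 2/15*2/5 + 2/5*4/15 = 17/45
d_2 = (s_1=13/45, s_2=1/3, s_3=17/45)
  d_3[s_1] = 13/45*1/5 + 1/3*7/15 + 17/45*1/3 = 229/675
  d_3[s_2] = 13/45*1/3 + 1/3*2/15 + 17/45*2/5 = 197/675
  d_3[s_3] = 13/45*7/15 + 1/3*2/5 + 17/45*4/15 = 83/225
d_3 = (s_1=229/675, s_2=197/675, s_3=83/225)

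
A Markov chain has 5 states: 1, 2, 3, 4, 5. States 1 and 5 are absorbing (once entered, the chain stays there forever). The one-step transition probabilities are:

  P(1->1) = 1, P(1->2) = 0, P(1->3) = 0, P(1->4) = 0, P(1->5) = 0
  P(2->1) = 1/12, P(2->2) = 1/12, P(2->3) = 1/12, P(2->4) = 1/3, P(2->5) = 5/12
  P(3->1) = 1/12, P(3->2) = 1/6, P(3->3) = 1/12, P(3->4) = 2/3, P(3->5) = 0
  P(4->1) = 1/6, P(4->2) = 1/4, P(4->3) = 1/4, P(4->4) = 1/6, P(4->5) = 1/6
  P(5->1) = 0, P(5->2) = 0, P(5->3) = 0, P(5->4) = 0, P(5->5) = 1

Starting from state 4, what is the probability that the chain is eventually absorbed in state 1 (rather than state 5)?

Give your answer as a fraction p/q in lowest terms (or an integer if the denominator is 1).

Let a_i = P(absorbed in 1 | start in state i).
Boundary conditions: a_1 = 1, a_5 = 0.
For each transient state i, a_i = sum_j P(i->j) * a_j:
  a_2 = 1/12*a_1 + 1/12*a_2 + 1/12*a_3 + 1/3*a_4 + 5/12*a_5
  a_3 = 1/12*a_1 + 1/6*a_2 + 1/12*a_3 + 2/3*a_4 + 0*a_5
  a_4 = 1/6*a_1 + 1/4*a_2 + 1/4*a_3 + 1/6*a_4 + 1/6*a_5

Substituting a_1 = 1 and a_5 = 0, rearrange to (I - Q) a = r where r[i] = P(i -> 1):
  [11/12, -1/12, -1/3] . (a_2, a_3, a_4) = 1/12
  [-1/6, 11/12, -2/3] . (a_2, a_3, a_4) = 1/12
  [-1/4, -1/4, 5/6] . (a_2, a_3, a_4) = 1/6

Solving yields:
  a_2 = 106/373
  a_3 = 167/373
  a_4 = 313/746

Starting state is 4, so the absorption probability is a_4 = 313/746.

Answer: 313/746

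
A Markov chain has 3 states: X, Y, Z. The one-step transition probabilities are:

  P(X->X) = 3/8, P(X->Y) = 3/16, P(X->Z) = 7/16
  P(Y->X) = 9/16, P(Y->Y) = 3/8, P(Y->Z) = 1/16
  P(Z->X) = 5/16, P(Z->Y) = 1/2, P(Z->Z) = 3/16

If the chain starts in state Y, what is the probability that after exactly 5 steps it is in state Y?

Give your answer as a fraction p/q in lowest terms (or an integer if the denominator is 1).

Answer: 343281/1048576

Derivation:
Computing P^5 by repeated multiplication:
P^1 =
  X: [3/8, 3/16, 7/16]
  Y: [9/16, 3/8, 1/16]
  Z: [5/16, 1/2, 3/16]
P^2 =
  X: [49/128, 23/64, 33/128]
  Y: [113/256, 71/256, 9/32]
  Z: [117/256, 87/256, 13/64]
P^3 =
  X: [873/2048, 687/2048, 61/256]
  Y: [1677/4096, 1341/4096, 539/2048]
  Z: [1745/4096, 1289/4096, 531/2048]
P^4 =
  X: [13861/32768, 10645/32768, 4131/16384]
  Y: [27521/65536, 21701/65536, 8157/32768]
  Z: [27381/65536, 21465/65536, 8345/32768]
P^5 =
  X: [220281/524288, 171549/524288, 66229/262144]
  Y: [442005/1048576, 343281/1048576, 131645/524288]
  Z: [440921/1048576, 344453/1048576, 131601/524288]

(P^5)[Y -> Y] = 343281/1048576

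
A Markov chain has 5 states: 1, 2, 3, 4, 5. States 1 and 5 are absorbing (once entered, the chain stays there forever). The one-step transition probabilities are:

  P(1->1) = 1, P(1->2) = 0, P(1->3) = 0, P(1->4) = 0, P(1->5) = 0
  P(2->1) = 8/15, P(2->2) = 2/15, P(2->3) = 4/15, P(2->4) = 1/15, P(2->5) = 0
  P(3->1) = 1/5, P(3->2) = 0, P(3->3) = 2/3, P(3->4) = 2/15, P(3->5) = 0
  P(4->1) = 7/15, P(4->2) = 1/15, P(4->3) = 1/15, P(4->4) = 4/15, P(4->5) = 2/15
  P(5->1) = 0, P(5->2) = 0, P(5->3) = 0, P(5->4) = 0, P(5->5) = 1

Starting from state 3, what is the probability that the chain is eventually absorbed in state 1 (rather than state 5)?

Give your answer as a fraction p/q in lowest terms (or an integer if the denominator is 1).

Let a_i = P(absorbed in 1 | start in state i).
Boundary conditions: a_1 = 1, a_5 = 0.
For each transient state i, a_i = sum_j P(i->j) * a_j:
  a_2 = 8/15*a_1 + 2/15*a_2 + 4/15*a_3 + 1/15*a_4 + 0*a_5
  a_3 = 1/5*a_1 + 0*a_2 + 2/3*a_3 + 2/15*a_4 + 0*a_5
  a_4 = 7/15*a_1 + 1/15*a_2 + 1/15*a_3 + 4/15*a_4 + 2/15*a_5

Substituting a_1 = 1 and a_5 = 0, rearrange to (I - Q) a = r where r[i] = P(i -> 1):
  [13/15, -4/15, -1/15] . (a_2, a_3, a_4) = 8/15
  [0, 1/3, -2/15] . (a_2, a_3, a_4) = 1/5
  [-1/15, -1/15, 11/15] . (a_2, a_3, a_4) = 7/15

Solving yields:
  a_2 = 25/26
  a_3 = 12/13
  a_4 = 21/26

Starting state is 3, so the absorption probability is a_3 = 12/13.

Answer: 12/13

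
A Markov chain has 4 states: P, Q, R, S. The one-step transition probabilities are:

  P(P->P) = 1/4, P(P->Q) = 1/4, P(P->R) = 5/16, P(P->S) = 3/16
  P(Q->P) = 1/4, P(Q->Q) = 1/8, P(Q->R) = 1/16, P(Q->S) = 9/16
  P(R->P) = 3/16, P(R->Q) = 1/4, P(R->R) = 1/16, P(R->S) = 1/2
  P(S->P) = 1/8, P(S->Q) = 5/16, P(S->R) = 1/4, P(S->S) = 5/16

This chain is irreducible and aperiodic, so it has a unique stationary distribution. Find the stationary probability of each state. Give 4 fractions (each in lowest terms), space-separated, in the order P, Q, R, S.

The stationary distribution satisfies pi = pi * P, i.e.:
  pi_P = 1/4*pi_P + 1/4*pi_Q + 3/16*pi_R + 1/8*pi_S
  pi_Q = 1/4*pi_P + 1/8*pi_Q + 1/4*pi_R + 5/16*pi_S
  pi_R = 5/16*pi_P + 1/16*pi_Q + 1/16*pi_R + 1/4*pi_S
  pi_S = 3/16*pi_P + 9/16*pi_Q + 1/2*pi_R + 5/16*pi_S
with normalization: pi_P + pi_Q + pi_R + pi_S = 1.

Using the first 3 balance equations plus normalization, the linear system A*pi = b is:
  [-3/4, 1/4, 3/16, 1/8] . pi = 0
  [1/4, -7/8, 1/4, 5/16] . pi = 0
  [5/16, 1/16, -15/16, 1/4] . pi = 0
  [1, 1, 1, 1] . pi = 1

Solving yields:
  pi_P = 959/5030
  pi_Q = 245/1006
  pi_R = 458/2515
  pi_S = 193/503

Verification (pi * P):
  959/5030*1/4 + 245/1006*1/4 + 458/2515*3/16 + 193/503*1/8 = 959/5030 = pi_P  (ok)
  959/5030*1/4 + 245/1006*1/8 + 458/2515*1/4 + 193/503*5/16 = 245/1006 = pi_Q  (ok)
  959/5030*5/16 + 245/1006*1/16 + 458/2515*1/16 + 193/503*1/4 = 458/2515 = pi_R  (ok)
  959/5030*3/16 + 245/1006*9/16 + 458/2515*1/2 + 193/503*5/16 = 193/503 = pi_S  (ok)

Answer: 959/5030 245/1006 458/2515 193/503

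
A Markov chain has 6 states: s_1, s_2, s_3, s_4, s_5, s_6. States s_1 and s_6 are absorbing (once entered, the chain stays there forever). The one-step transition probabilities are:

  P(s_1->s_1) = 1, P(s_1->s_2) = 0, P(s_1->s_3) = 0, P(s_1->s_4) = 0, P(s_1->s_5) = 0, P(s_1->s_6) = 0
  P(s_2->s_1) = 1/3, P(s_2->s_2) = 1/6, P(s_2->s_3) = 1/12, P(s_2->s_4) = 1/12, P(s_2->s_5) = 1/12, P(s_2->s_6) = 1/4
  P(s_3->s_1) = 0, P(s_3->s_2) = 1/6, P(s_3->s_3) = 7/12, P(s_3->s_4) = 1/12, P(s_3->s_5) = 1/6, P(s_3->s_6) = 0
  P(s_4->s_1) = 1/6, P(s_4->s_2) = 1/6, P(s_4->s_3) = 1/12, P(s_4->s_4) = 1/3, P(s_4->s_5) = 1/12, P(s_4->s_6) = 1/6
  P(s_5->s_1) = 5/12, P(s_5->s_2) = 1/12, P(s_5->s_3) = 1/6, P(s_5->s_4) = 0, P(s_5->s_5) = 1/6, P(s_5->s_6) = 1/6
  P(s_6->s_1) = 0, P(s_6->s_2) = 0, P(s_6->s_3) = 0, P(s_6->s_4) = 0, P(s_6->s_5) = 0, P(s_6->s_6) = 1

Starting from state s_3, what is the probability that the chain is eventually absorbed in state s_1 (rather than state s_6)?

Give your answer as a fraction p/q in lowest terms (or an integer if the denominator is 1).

Answer: 392/633

Derivation:
Let a_i = P(absorbed in s_1 | start in state i).
Boundary conditions: a_s_1 = 1, a_s_6 = 0.
For each transient state i, a_i = sum_j P(i->j) * a_j:
  a_s_2 = 1/3*a_s_1 + 1/6*a_s_2 + 1/12*a_s_3 + 1/12*a_s_4 + 1/12*a_s_5 + 1/4*a_s_6
  a_s_3 = 0*a_s_1 + 1/6*a_s_2 + 7/12*a_s_3 + 1/12*a_s_4 + 1/6*a_s_5 + 0*a_s_6
  a_s_4 = 1/6*a_s_1 + 1/6*a_s_2 + 1/12*a_s_3 + 1/3*a_s_4 + 1/12*a_s_5 + 1/6*a_s_6
  a_s_5 = 5/12*a_s_1 + 1/12*a_s_2 + 1/6*a_s_3 + 0*a_s_4 + 1/6*a_s_5 + 1/6*a_s_6

Substituting a_s_1 = 1 and a_s_6 = 0, rearrange to (I - Q) a = r where r[i] = P(i -> s_1):
  [5/6, -1/12, -1/12, -1/12] . (a_s_2, a_s_3, a_s_4, a_s_5) = 1/3
  [-1/6, 5/12, -1/12, -1/6] . (a_s_2, a_s_3, a_s_4, a_s_5) = 0
  [-1/6, -1/12, 2/3, -1/12] . (a_s_2, a_s_3, a_s_4, a_s_5) = 1/6
  [-1/12, -1/6, 0, 5/6] . (a_s_2, a_s_3, a_s_4, a_s_5) = 5/12

Solving yields:
  a_s_2 = 371/633
  a_s_3 = 392/633
  a_s_4 = 118/211
  a_s_5 = 144/211

Starting state is s_3, so the absorption probability is a_s_3 = 392/633.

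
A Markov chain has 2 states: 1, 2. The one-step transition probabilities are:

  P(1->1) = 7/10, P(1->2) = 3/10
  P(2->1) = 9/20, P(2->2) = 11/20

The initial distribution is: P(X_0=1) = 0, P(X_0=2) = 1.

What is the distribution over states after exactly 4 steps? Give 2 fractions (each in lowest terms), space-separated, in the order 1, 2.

Propagating the distribution step by step (d_{t+1} = d_t * P):
d_0 = (1=0, 2=1)
  d_1[1] = 0*7/10 + 1*9/20 = 9/20
  d_1[2] = 0*3/10 + 1*11/20 = 11/20
d_1 = (1=9/20, 2=11/20)
  d_2[1] = 9/20*7/10 + 11/20*9/20 = 9/16
  d_2[2] = 9/20*3/10 + 11/20*11/20 = 7/16
d_2 = (1=9/16, 2=7/16)
  d_3[1] = 9/16*7/10 + 7/16*9/20 = 189/320
  d_3[2] = 9/16*3/10 + 7/16*11/20 = 131/320
d_3 = (1=189/320, 2=131/320)
  d_4[1] = 189/320*7/10 + 131/320*9/20 = 153/256
  d_4[2] = 189/320*3/10 + 131/320*11/20 = 103/256
d_4 = (1=153/256, 2=103/256)

Answer: 153/256 103/256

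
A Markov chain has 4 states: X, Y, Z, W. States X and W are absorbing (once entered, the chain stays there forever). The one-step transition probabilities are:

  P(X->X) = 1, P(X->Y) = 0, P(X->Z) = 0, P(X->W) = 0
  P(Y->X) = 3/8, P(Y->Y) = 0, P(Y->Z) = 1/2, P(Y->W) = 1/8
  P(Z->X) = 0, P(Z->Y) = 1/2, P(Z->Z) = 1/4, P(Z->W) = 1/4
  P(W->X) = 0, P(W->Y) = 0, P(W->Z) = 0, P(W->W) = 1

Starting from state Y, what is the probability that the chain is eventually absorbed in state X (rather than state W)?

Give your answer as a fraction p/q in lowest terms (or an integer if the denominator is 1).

Let a_i = P(absorbed in X | start in state i).
Boundary conditions: a_X = 1, a_W = 0.
For each transient state i, a_i = sum_j P(i->j) * a_j:
  a_Y = 3/8*a_X + 0*a_Y + 1/2*a_Z + 1/8*a_W
  a_Z = 0*a_X + 1/2*a_Y + 1/4*a_Z + 1/4*a_W

Substituting a_X = 1 and a_W = 0, rearrange to (I - Q) a = r where r[i] = P(i -> X):
  [1, -1/2] . (a_Y, a_Z) = 3/8
  [-1/2, 3/4] . (a_Y, a_Z) = 0

Solving yields:
  a_Y = 9/16
  a_Z = 3/8

Starting state is Y, so the absorption probability is a_Y = 9/16.

Answer: 9/16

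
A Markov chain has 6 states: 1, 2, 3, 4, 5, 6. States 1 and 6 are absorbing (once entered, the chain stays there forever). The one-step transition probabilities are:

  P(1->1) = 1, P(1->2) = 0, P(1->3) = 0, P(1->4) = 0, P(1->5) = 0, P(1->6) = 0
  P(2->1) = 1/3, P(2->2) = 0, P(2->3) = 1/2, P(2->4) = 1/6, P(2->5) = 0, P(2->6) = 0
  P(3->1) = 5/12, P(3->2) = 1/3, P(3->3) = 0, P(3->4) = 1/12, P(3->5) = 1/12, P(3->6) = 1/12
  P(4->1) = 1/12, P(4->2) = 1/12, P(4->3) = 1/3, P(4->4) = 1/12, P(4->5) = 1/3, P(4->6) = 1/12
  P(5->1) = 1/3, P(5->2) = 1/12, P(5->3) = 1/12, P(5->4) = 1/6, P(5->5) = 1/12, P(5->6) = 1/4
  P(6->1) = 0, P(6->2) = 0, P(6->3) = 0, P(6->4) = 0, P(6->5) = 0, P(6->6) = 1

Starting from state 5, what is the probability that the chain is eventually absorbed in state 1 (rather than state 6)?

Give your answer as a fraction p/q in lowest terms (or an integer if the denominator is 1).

Let a_i = P(absorbed in 1 | start in state i).
Boundary conditions: a_1 = 1, a_6 = 0.
For each transient state i, a_i = sum_j P(i->j) * a_j:
  a_2 = 1/3*a_1 + 0*a_2 + 1/2*a_3 + 1/6*a_4 + 0*a_5 + 0*a_6
  a_3 = 5/12*a_1 + 1/3*a_2 + 0*a_3 + 1/12*a_4 + 1/12*a_5 + 1/12*a_6
  a_4 = 1/12*a_1 + 1/12*a_2 + 1/3*a_3 + 1/12*a_4 + 1/3*a_5 + 1/12*a_6
  a_5 = 1/3*a_1 + 1/12*a_2 + 1/12*a_3 + 1/6*a_4 + 1/12*a_5 + 1/4*a_6

Substituting a_1 = 1 and a_6 = 0, rearrange to (I - Q) a = r where r[i] = P(i -> 1):
  [1, -1/2, -1/6, 0] . (a_2, a_3, a_4, a_5) = 1/3
  [-1/3, 1, -1/12, -1/12] . (a_2, a_3, a_4, a_5) = 5/12
  [-1/12, -1/3, 11/12, -1/3] . (a_2, a_3, a_4, a_5) = 1/12
  [-1/12, -1/12, -1/6, 11/12] . (a_2, a_3, a_4, a_5) = 1/3

Solving yields:
  a_2 = 5071/5919
  a_3 = 1606/1973
  a_4 = 1378/1973
  a_5 = 3803/5919

Starting state is 5, so the absorption probability is a_5 = 3803/5919.

Answer: 3803/5919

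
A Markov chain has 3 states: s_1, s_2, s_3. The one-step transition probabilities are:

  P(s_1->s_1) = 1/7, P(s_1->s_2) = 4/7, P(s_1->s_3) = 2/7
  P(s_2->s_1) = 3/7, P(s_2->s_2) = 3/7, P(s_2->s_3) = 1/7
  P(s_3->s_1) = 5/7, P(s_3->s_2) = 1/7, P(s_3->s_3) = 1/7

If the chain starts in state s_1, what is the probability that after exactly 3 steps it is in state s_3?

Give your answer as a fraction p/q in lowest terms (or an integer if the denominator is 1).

Answer: 72/343

Derivation:
Computing P^3 by repeated multiplication:
P^1 =
  s_1: [1/7, 4/7, 2/7]
  s_2: [3/7, 3/7, 1/7]
  s_3: [5/7, 1/7, 1/7]
P^2 =
  s_1: [23/49, 18/49, 8/49]
  s_2: [17/49, 22/49, 10/49]
  s_3: [13/49, 24/49, 12/49]
P^3 =
  s_1: [117/343, 22/49, 72/343]
  s_2: [19/49, 144/343, 66/343]
  s_3: [145/343, 136/343, 62/343]

(P^3)[s_1 -> s_3] = 72/343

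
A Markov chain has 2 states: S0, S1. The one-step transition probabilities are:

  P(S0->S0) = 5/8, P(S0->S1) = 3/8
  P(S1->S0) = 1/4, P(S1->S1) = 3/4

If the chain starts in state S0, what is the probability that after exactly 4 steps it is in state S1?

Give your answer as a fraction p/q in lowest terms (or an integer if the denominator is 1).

Computing P^4 by repeated multiplication:
P^1 =
  S0: [5/8, 3/8]
  S1: [1/4, 3/4]
P^2 =
  S0: [31/64, 33/64]
  S1: [11/32, 21/32]
P^3 =
  S0: [221/512, 291/512]
  S1: [97/256, 159/256]
P^4 =
  S0: [1687/4096, 2409/4096]
  S1: [803/2048, 1245/2048]

(P^4)[S0 -> S1] = 2409/4096

Answer: 2409/4096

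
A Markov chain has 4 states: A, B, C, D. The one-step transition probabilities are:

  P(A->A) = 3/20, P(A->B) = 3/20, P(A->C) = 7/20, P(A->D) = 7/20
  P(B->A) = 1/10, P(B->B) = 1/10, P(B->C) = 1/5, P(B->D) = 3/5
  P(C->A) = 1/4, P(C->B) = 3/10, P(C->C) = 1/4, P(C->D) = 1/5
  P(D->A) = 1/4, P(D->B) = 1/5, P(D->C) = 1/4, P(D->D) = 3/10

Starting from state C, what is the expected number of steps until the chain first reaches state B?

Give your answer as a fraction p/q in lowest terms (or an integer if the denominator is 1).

Answer: 396/95

Derivation:
Let h_i = expected steps to first reach B from state i.
Boundary: h_B = 0.
First-step equations for the other states:
  h_A = 1 + 3/20*h_A + 3/20*h_B + 7/20*h_C + 7/20*h_D
  h_C = 1 + 1/4*h_A + 3/10*h_B + 1/4*h_C + 1/5*h_D
  h_D = 1 + 1/4*h_A + 1/5*h_B + 1/4*h_C + 3/10*h_D

Substituting h_B = 0 and rearranging gives the linear system (I - Q) h = 1:
  [17/20, -7/20, -7/20] . (h_A, h_C, h_D) = 1
  [-1/4, 3/4, -1/5] . (h_A, h_C, h_D) = 1
  [-1/4, -1/4, 7/10] . (h_A, h_C, h_D) = 1

Solving yields:
  h_A = 24/5
  h_C = 396/95
  h_D = 88/19

Starting state is C, so the expected hitting time is h_C = 396/95.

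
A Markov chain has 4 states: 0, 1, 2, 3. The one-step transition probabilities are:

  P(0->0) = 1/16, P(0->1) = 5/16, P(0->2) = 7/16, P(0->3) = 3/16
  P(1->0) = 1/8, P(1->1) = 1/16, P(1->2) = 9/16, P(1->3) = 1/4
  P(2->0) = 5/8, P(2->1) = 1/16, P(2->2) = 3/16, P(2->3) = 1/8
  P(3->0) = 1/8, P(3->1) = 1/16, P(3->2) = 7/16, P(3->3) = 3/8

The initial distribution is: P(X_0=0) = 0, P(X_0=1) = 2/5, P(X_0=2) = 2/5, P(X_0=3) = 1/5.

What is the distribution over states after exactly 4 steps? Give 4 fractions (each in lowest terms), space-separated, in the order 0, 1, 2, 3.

Answer: 47783/163840 5433/40960 1485/4096 6985/32768

Derivation:
Propagating the distribution step by step (d_{t+1} = d_t * P):
d_0 = (0=0, 1=2/5, 2=2/5, 3=1/5)
  d_1[0] = 0*1/16 + 2/5*1/8 + 2/5*5/8 + 1/5*1/8 = 13/40
  d_1[1] = 0*5/16 + 2/5*1/16 + 2/5*1/16 + 1/5*1/16 = 1/16
  d_1[2] = 0*7/16 + 2/5*9/16 + 2/5*3/16 + 1/5*7/16 = 31/80
  d_1[3] = 0*3/16 + 2/5*1/4 + 2/5*1/8 + 1/5*3/8 = 9/40
d_1 = (0=13/40, 1=1/16, 2=31/80, 3=9/40)
  d_2[0] = 13/40*1/16 + 1/16*1/8 + 31/80*5/8 + 9/40*1/8 = 191/640
  d_2[1] = 13/40*5/16 + 1/16*1/16 + 31/80*1/16 + 9/40*1/16 = 23/160
  d_2[2] = 13/40*7/16 + 1/16*9/16 + 31/80*3/16 + 9/40*7/16 = 223/640
  d_2[3] = 13/40*3/16 + 1/16*1/4 + 31/80*1/8 + 9/40*3/8 = 67/320
d_2 = (0=191/640, 1=23/160, 2=223/640, 3=67/320)
  d_3[0] = 191/640*1/16 + 23/160*1/8 + 223/640*5/8 + 67/320*1/8 = 2873/10240
  d_3[1] = 191/640*5/16 + 23/160*1/16 + 223/640*1/16 + 67/320*1/16 = 351/2560
  d_3[2] = 191/640*7/16 + 23/160*9/16 + 223/640*3/16 + 67/320*7/16 = 943/2560
  d_3[3] = 191/640*3/16 + 23/160*1/4 + 223/640*1/8 + 67/320*3/8 = 2191/10240
d_3 = (0=2873/10240, 1=351/2560, 2=943/2560, 3=2191/10240)
  d_4[0] = 2873/10240*1/16 + 351/2560*1/8 + 943/2560*5/8 + 2191/10240*1/8 = 47783/163840
  d_4[1] = 2873/10240*5/16 + 351/2560*1/16 + 943/2560*1/16 + 2191/10240*1/16 = 5433/40960
  d_4[2] = 2873/10240*7/16 + 351/2560*9/16 + 943/2560*3/16 + 2191/10240*7/16 = 1485/4096
  d_4[3] = 2873/10240*3/16 + 351/2560*1/4 + 943/2560*1/8 + 2191/10240*3/8 = 6985/32768
d_4 = (0=47783/163840, 1=5433/40960, 2=1485/4096, 3=6985/32768)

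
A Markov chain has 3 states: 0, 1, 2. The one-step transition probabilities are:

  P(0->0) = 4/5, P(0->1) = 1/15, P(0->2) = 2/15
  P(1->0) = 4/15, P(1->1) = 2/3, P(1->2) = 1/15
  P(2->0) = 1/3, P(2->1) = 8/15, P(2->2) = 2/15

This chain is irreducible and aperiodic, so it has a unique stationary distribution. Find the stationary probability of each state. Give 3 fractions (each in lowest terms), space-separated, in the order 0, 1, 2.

The stationary distribution satisfies pi = pi * P, i.e.:
  pi_0 = 4/5*pi_0 + 4/15*pi_1 + 1/3*pi_2
  pi_1 = 1/15*pi_0 + 2/3*pi_1 + 8/15*pi_2
  pi_2 = 2/15*pi_0 + 1/15*pi_1 + 2/15*pi_2
with normalization: pi_0 + pi_1 + pi_2 = 1.

Using the first 2 balance equations plus normalization, the linear system A*pi = b is:
  [-1/5, 4/15, 1/3] . pi = 0
  [1/15, -1/3, 8/15] . pi = 0
  [1, 1, 1] . pi = 1

Solving yields:
  pi_0 = 57/97
  pi_1 = 29/97
  pi_2 = 11/97

Verification (pi * P):
  57/97*4/5 + 29/97*4/15 + 11/97*1/3 = 57/97 = pi_0  (ok)
  57/97*1/15 + 29/97*2/3 + 11/97*8/15 = 29/97 = pi_1  (ok)
  57/97*2/15 + 29/97*1/15 + 11/97*2/15 = 11/97 = pi_2  (ok)

Answer: 57/97 29/97 11/97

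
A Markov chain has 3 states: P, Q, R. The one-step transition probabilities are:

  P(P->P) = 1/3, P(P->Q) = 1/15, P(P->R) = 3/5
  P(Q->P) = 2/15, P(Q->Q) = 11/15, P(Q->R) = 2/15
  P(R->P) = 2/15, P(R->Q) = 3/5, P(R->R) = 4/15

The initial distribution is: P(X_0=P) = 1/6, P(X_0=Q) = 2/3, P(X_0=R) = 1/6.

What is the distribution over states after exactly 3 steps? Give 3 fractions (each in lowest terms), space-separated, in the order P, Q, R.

Answer: 1/6 1991/3375 1643/6750

Derivation:
Propagating the distribution step by step (d_{t+1} = d_t * P):
d_0 = (P=1/6, Q=2/3, R=1/6)
  d_1[P] = 1/6*1/3 + 2/3*2/15 + 1/6*2/15 = 1/6
  d_1[Q] = 1/6*1/15 + 2/3*11/15 + 1/6*3/5 = 3/5
  d_1[R] = 1/6*3/5 + 2/3*2/15 + 1/6*4/15 = 7/30
d_1 = (P=1/6, Q=3/5, R=7/30)
  d_2[P] = 1/6*1/3 + 3/5*2/15 + 7/30*2/15 = 1/6
  d_2[Q] = 1/6*1/15 + 3/5*11/15 + 7/30*3/5 = 133/225
  d_2[R] = 1/6*3/5 + 3/5*2/15 + 7/30*4/15 = 109/450
d_2 = (P=1/6, Q=133/225, R=109/450)
  d_3[P] = 1/6*1/3 + 133/225*2/15 + 109/450*2/15 = 1/6
  d_3[Q] = 1/6*1/15 + 133/225*11/15 + 109/450*3/5 = 1991/3375
  d_3[R] = 1/6*3/5 + 133/225*2/15 + 109/450*4/15 = 1643/6750
d_3 = (P=1/6, Q=1991/3375, R=1643/6750)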